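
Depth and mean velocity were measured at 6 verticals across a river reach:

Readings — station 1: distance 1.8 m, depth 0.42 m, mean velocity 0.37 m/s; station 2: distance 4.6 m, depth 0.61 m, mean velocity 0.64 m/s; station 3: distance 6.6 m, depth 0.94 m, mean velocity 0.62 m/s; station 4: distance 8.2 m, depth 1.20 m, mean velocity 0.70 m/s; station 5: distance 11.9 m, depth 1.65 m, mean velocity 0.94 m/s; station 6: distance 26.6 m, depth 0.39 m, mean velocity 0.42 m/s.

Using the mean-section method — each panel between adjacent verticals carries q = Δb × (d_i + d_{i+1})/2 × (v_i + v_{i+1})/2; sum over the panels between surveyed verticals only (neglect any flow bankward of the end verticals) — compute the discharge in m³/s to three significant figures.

17.4 m³/s

Panel 1-2: Δb = 2.8 m, d̄ = (0.42+0.61)/2 = 0.515, v̄ = (0.37+0.64)/2 = 0.505 → q = 2.8×0.515×0.505 = 0.7282 m³/s
Panel 2-3: Δb = 2 m, d̄ = (0.61+0.94)/2 = 0.775, v̄ = (0.64+0.62)/2 = 0.63 → q = 2×0.775×0.63 = 0.9765 m³/s
Panel 3-4: Δb = 1.6 m, d̄ = (0.94+1.20)/2 = 1.07, v̄ = (0.62+0.70)/2 = 0.66 → q = 1.6×1.07×0.66 = 1.130 m³/s
Panel 4-5: Δb = 3.7 m, d̄ = (1.20+1.65)/2 = 1.425, v̄ = (0.70+0.94)/2 = 0.82 → q = 3.7×1.425×0.82 = 4.323 m³/s
Panel 5-6: Δb = 14.7 m, d̄ = (1.65+0.39)/2 = 1.02, v̄ = (0.94+0.42)/2 = 0.68 → q = 14.7×1.02×0.68 = 10.20 m³/s
Q = Σ q = 17.35 m³/s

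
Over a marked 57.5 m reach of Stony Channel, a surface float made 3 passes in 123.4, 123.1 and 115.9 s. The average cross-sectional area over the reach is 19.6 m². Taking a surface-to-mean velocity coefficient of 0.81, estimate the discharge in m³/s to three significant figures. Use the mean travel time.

7.56 m³/s

t̄ = (123.4 + 123.1 + 115.9) / 3 = 120.8 s
v_surface = L / t̄ = 57.5 / 120.8 = 0.4760 m/s
v_mean = 0.81 × 0.4760 = 0.3856 m/s
Q = A × v_mean = 19.6 × 0.3856 = 7.557 m³/s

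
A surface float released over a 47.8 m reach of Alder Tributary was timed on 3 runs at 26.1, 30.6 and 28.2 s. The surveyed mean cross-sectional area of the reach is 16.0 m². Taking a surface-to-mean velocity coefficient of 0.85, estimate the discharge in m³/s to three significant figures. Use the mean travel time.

23.0 m³/s

t̄ = (26.1 + 30.6 + 28.2) / 3 = 28.3 s
v_surface = L / t̄ = 47.8 / 28.3 = 1.689 m/s
v_mean = 0.85 × 1.689 = 1.436 m/s
Q = A × v_mean = 16.0 × 1.436 = 22.97 m³/s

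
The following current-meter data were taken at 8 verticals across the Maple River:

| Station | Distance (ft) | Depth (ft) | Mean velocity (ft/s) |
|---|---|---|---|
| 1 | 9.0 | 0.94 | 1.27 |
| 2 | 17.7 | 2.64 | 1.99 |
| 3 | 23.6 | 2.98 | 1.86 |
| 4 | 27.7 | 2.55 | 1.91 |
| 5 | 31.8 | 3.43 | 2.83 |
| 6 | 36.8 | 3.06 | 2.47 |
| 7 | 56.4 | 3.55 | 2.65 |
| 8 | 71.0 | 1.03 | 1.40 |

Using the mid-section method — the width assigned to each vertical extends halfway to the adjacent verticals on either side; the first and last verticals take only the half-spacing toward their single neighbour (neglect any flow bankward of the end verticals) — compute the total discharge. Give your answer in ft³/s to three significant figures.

400 ft³/s

w_1 = (17.7 − 9.0)/2 = 4.35 ft; q_1 = 1.27 × 0.94 × 4.35 = 5.193 ft³/s
w_2 = (23.6 − 9.0)/2 = 7.3 ft; q_2 = 1.99 × 2.64 × 7.3 = 38.35 ft³/s
w_3 = (27.7 − 17.7)/2 = 5 ft; q_3 = 1.86 × 2.98 × 5 = 27.71 ft³/s
w_4 = (31.8 − 23.6)/2 = 4.1 ft; q_4 = 1.91 × 2.55 × 4.1 = 19.97 ft³/s
w_5 = (36.8 − 27.7)/2 = 4.55 ft; q_5 = 2.83 × 3.43 × 4.55 = 44.17 ft³/s
w_6 = (56.4 − 31.8)/2 = 12.3 ft; q_6 = 2.47 × 3.06 × 12.3 = 92.97 ft³/s
w_7 = (71.0 − 36.8)/2 = 17.1 ft; q_7 = 2.65 × 3.55 × 17.1 = 160.9 ft³/s
w_8 = (71.0 − 56.4)/2 = 7.3 ft; q_8 = 1.40 × 1.03 × 7.3 = 10.53 ft³/s
Q = Σ qᵢ = 399.8 ft³/s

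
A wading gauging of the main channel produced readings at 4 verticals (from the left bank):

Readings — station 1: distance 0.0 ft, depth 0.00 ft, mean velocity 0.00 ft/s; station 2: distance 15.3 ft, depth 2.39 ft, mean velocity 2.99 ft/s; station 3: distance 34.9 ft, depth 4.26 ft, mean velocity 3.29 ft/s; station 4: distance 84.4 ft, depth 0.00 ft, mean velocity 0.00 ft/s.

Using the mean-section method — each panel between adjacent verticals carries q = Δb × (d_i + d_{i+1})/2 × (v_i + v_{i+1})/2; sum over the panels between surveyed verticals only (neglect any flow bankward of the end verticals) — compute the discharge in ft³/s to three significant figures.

Panel 1-2: Δb = 15.3 ft, d̄ = (0.00+2.39)/2 = 1.195, v̄ = (0.00+2.99)/2 = 1.495 → q = 15.3×1.195×1.495 = 27.33 ft³/s
Panel 2-3: Δb = 19.6 ft, d̄ = (2.39+4.26)/2 = 3.325, v̄ = (2.99+3.29)/2 = 3.14 → q = 19.6×3.325×3.14 = 204.6 ft³/s
Panel 3-4: Δb = 49.5 ft, d̄ = (4.26+0.00)/2 = 2.13, v̄ = (3.29+0.00)/2 = 1.645 → q = 49.5×2.13×1.645 = 173.4 ft³/s
Q = Σ q = 405.4 ft³/s

405 ft³/s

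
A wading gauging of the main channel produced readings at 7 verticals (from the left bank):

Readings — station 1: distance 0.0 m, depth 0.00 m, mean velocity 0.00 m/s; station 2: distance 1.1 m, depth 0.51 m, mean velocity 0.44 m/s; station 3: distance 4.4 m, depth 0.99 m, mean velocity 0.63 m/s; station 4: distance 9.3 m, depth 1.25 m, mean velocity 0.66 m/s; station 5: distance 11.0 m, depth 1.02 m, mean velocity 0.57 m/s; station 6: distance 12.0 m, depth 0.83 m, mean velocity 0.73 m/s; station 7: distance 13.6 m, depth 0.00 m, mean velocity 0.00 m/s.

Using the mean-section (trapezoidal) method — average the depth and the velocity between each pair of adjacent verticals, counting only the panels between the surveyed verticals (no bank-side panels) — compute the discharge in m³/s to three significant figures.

Panel 1-2: Δb = 1.1 m, d̄ = (0.00+0.51)/2 = 0.255, v̄ = (0.00+0.44)/2 = 0.22 → q = 1.1×0.255×0.22 = 0.06171 m³/s
Panel 2-3: Δb = 3.3 m, d̄ = (0.51+0.99)/2 = 0.75, v̄ = (0.44+0.63)/2 = 0.535 → q = 3.3×0.75×0.535 = 1.324 m³/s
Panel 3-4: Δb = 4.9 m, d̄ = (0.99+1.25)/2 = 1.12, v̄ = (0.63+0.66)/2 = 0.645 → q = 4.9×1.12×0.645 = 3.540 m³/s
Panel 4-5: Δb = 1.7 m, d̄ = (1.25+1.02)/2 = 1.135, v̄ = (0.66+0.57)/2 = 0.615 → q = 1.7×1.135×0.615 = 1.187 m³/s
Panel 5-6: Δb = 1 m, d̄ = (1.02+0.83)/2 = 0.925, v̄ = (0.57+0.73)/2 = 0.65 → q = 1×0.925×0.65 = 0.6013 m³/s
Panel 6-7: Δb = 1.6 m, d̄ = (0.83+0.00)/2 = 0.415, v̄ = (0.73+0.00)/2 = 0.365 → q = 1.6×0.415×0.365 = 0.2424 m³/s
Q = Σ q = 6.956 m³/s

6.96 m³/s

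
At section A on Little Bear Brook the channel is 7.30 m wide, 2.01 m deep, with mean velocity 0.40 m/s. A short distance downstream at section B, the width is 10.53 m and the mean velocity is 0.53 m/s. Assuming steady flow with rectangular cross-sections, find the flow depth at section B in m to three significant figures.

Q = A₁V₁ = (7.30×2.01) × 0.40 = 5.869 m³/s
d₂ = Q/(b₂ V₂) = 5.869/(10.53×0.53) = 1.052 m

1.05 m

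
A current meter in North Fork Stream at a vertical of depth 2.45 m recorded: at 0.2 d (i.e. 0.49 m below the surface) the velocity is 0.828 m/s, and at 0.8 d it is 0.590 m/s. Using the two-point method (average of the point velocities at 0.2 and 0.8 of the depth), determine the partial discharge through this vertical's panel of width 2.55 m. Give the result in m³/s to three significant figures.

4.43 m³/s

v̄ = (0.828 + 0.590) / 2 = 0.7090 m/s
q = v̄ × d × w = 0.7090 × 2.45 × 2.55 = 4.429 m³/s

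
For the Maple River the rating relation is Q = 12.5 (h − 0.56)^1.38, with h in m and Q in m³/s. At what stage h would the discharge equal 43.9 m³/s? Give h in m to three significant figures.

3.05 m

h − h₀ = (Q/C)^(1/b) = (43.9/12.5)^(1/1.38) = 2.485 m
h = 0.56 + 2.485 = 3.045 m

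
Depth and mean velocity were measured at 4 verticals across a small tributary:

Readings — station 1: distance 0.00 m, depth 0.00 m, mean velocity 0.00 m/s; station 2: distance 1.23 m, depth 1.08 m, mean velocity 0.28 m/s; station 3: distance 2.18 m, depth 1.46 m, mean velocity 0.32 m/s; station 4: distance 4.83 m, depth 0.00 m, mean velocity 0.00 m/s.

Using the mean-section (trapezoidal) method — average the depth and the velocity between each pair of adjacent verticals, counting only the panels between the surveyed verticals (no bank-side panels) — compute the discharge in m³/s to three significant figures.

0.764 m³/s

Panel 1-2: Δb = 1.23 m, d̄ = (0.00+1.08)/2 = 0.54, v̄ = (0.00+0.28)/2 = 0.14 → q = 1.23×0.54×0.14 = 0.09299 m³/s
Panel 2-3: Δb = 0.95 m, d̄ = (1.08+1.46)/2 = 1.27, v̄ = (0.28+0.32)/2 = 0.3 → q = 0.95×1.27×0.3 = 0.3620 m³/s
Panel 3-4: Δb = 2.65 m, d̄ = (1.46+0.00)/2 = 0.73, v̄ = (0.32+0.00)/2 = 0.16 → q = 2.65×0.73×0.16 = 0.3095 m³/s
Q = Σ q = 0.7645 m³/s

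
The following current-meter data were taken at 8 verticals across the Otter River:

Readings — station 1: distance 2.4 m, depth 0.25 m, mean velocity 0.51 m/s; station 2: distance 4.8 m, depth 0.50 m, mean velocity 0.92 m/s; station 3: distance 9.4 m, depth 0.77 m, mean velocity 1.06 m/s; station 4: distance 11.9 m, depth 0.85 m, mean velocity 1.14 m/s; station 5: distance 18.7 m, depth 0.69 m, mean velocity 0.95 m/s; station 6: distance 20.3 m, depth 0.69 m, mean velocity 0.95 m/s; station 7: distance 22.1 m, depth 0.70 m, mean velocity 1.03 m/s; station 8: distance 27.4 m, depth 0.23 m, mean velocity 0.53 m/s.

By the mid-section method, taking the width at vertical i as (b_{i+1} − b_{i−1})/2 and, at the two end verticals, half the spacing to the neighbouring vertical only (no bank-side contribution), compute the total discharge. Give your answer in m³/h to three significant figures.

57300 m³/h

w_1 = (4.8 − 2.4)/2 = 1.2 m; q_1 = 0.51 × 0.25 × 1.2 = 0.1530 m³/s
w_2 = (9.4 − 2.4)/2 = 3.5 m; q_2 = 0.92 × 0.50 × 3.5 = 1.610 m³/s
w_3 = (11.9 − 4.8)/2 = 3.55 m; q_3 = 1.06 × 0.77 × 3.55 = 2.898 m³/s
w_4 = (18.7 − 9.4)/2 = 4.65 m; q_4 = 1.14 × 0.85 × 4.65 = 4.506 m³/s
w_5 = (20.3 − 11.9)/2 = 4.2 m; q_5 = 0.95 × 0.69 × 4.2 = 2.753 m³/s
w_6 = (22.1 − 18.7)/2 = 1.7 m; q_6 = 0.95 × 0.69 × 1.7 = 1.114 m³/s
w_7 = (27.4 − 20.3)/2 = 3.55 m; q_7 = 1.03 × 0.70 × 3.55 = 2.560 m³/s
w_8 = (27.4 − 22.1)/2 = 2.65 m; q_8 = 0.53 × 0.23 × 2.65 = 0.3230 m³/s
Q = Σ qᵢ = 15.92 m³/s
= 15.92 × 3600 = 57300 m³/h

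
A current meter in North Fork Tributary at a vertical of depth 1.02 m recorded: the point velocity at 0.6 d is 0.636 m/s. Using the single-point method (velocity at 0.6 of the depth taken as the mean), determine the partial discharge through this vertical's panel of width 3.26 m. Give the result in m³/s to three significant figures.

v̄ = v₀.₆ = 0.636 m/s
q = v̄ × d × w = 0.6360 × 1.02 × 3.26 = 2.115 m³/s

2.11 m³/s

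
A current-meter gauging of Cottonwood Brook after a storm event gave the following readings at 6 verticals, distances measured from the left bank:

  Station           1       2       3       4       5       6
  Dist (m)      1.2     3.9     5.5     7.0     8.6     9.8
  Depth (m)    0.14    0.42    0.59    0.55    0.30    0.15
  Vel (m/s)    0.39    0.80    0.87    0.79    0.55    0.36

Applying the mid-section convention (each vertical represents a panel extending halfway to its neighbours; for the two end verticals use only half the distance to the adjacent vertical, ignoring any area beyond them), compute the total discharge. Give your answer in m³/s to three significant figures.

w_1 = (3.9 − 1.2)/2 = 1.35 m; q_1 = 0.39 × 0.14 × 1.35 = 0.07371 m³/s
w_2 = (5.5 − 1.2)/2 = 2.15 m; q_2 = 0.80 × 0.42 × 2.15 = 0.7224 m³/s
w_3 = (7.0 − 3.9)/2 = 1.55 m; q_3 = 0.87 × 0.59 × 1.55 = 0.7956 m³/s
w_4 = (8.6 − 5.5)/2 = 1.55 m; q_4 = 0.79 × 0.55 × 1.55 = 0.6735 m³/s
w_5 = (9.8 − 7.0)/2 = 1.4 m; q_5 = 0.55 × 0.30 × 1.4 = 0.2310 m³/s
w_6 = (9.8 − 8.6)/2 = 0.6 m; q_6 = 0.36 × 0.15 × 0.6 = 0.03240 m³/s
Q = Σ qᵢ = 2.529 m³/s

2.53 m³/s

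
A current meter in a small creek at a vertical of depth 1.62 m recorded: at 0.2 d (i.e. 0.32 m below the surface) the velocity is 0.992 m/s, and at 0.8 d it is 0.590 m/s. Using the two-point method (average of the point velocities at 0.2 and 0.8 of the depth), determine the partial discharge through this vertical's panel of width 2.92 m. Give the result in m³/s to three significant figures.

v̄ = (0.992 + 0.590) / 2 = 0.7910 m/s
q = v̄ × d × w = 0.7910 × 1.62 × 2.92 = 3.742 m³/s

3.74 m³/s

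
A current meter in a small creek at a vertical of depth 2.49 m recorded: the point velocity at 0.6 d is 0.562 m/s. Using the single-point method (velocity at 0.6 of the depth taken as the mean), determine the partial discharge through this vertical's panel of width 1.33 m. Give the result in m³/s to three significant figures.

v̄ = v₀.₆ = 0.562 m/s
q = v̄ × d × w = 0.5620 × 2.49 × 1.33 = 1.861 m³/s

1.86 m³/s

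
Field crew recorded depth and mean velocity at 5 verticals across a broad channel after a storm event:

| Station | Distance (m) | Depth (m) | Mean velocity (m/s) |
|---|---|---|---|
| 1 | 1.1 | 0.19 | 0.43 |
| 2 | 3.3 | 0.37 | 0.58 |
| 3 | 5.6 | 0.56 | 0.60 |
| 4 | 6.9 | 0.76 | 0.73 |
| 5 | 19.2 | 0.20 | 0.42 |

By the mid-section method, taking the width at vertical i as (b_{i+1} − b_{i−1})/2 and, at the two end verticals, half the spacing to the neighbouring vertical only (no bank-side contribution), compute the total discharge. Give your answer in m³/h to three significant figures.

19700 m³/h

w_1 = (3.3 − 1.1)/2 = 1.1 m; q_1 = 0.43 × 0.19 × 1.1 = 0.08987 m³/s
w_2 = (5.6 − 1.1)/2 = 2.25 m; q_2 = 0.58 × 0.37 × 2.25 = 0.4829 m³/s
w_3 = (6.9 − 3.3)/2 = 1.8 m; q_3 = 0.60 × 0.56 × 1.8 = 0.6048 m³/s
w_4 = (19.2 − 5.6)/2 = 6.8 m; q_4 = 0.73 × 0.76 × 6.8 = 3.773 m³/s
w_5 = (19.2 − 6.9)/2 = 6.15 m; q_5 = 0.42 × 0.20 × 6.15 = 0.5166 m³/s
Q = Σ qᵢ = 5.467 m³/s
= 5.467 × 3600 = 19680 m³/h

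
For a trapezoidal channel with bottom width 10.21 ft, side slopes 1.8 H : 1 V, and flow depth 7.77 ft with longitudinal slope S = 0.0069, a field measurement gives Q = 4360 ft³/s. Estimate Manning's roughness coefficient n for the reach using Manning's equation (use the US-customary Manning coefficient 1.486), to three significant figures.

A = (b + z·y)·y = (10.21 + 1.8×7.77)×7.77 = 188.0 ft²
P = b + 2y√(1+z²) = 10.21 + 2×7.77×√(1+1.8²) = 42.21 ft
R = A/P = 188.0/42.21 = 4.454 ft
n = (1.486/Q)·A·R^(2/3)·S^(1/2) = (1.486/4360) × 188.0 × 2.707 × 0.08307 = 0.01441

0.0144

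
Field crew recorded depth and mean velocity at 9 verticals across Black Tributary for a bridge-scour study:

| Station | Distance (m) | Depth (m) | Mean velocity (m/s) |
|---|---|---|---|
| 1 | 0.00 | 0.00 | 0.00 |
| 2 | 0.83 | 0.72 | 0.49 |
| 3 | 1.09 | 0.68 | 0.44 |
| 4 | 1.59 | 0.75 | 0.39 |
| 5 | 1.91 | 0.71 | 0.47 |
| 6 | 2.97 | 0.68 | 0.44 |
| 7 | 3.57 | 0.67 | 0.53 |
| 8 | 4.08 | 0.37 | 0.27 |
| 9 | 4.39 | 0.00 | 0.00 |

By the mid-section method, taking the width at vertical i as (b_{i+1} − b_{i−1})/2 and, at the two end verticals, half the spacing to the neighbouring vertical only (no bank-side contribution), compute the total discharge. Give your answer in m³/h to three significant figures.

4110 m³/h

w_2 = (1.09 − 0.00)/2 = 0.545 m; q_2 = 0.49 × 0.72 × 0.545 = 0.1923 m³/s
w_3 = (1.59 − 0.83)/2 = 0.38 m; q_3 = 0.44 × 0.68 × 0.38 = 0.1137 m³/s
w_4 = (1.91 − 1.09)/2 = 0.41 m; q_4 = 0.39 × 0.75 × 0.41 = 0.1199 m³/s
w_5 = (2.97 − 1.59)/2 = 0.69 m; q_5 = 0.47 × 0.71 × 0.69 = 0.2303 m³/s
w_6 = (3.57 − 1.91)/2 = 0.83 m; q_6 = 0.44 × 0.68 × 0.83 = 0.2483 m³/s
w_7 = (4.08 − 2.97)/2 = 0.555 m; q_7 = 0.53 × 0.67 × 0.555 = 0.1971 m³/s
w_8 = (4.39 − 3.57)/2 = 0.41 m; q_8 = 0.27 × 0.37 × 0.41 = 0.04096 m³/s
Stations 1, 9 contribute zero (depth or velocity is 0).
Q = Σ qᵢ = 1.143 m³/s
= 1.143 × 3600 = 4113 m³/h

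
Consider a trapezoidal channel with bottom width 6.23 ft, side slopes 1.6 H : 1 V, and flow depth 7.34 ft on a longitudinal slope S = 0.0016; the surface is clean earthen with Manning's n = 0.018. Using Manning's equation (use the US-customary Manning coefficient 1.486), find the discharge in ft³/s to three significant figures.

1080 ft³/s

A = (b + z·y)·y = (6.23 + 1.6×7.34)×7.34 = 131.9 ft²
P = b + 2y√(1+z²) = 6.23 + 2×7.34×√(1+1.6²) = 33.93 ft
R = A/P = 131.9/33.93 = 3.888 ft
Q = (1.486/n)·A·R^(2/3)·S^(1/2) = (1.486/0.018) × 131.9 × 3.888^(2/3) × 0.0016^(1/2) = 1077 ft³/s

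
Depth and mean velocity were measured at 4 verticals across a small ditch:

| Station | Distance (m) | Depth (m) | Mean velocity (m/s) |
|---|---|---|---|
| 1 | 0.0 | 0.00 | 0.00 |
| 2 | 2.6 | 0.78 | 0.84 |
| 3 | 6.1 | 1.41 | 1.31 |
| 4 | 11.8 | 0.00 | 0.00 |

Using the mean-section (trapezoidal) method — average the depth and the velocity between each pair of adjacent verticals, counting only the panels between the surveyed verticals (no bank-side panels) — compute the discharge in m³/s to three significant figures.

Panel 1-2: Δb = 2.6 m, d̄ = (0.00+0.78)/2 = 0.39, v̄ = (0.00+0.84)/2 = 0.42 → q = 2.6×0.39×0.42 = 0.4259 m³/s
Panel 2-3: Δb = 3.5 m, d̄ = (0.78+1.41)/2 = 1.095, v̄ = (0.84+1.31)/2 = 1.075 → q = 3.5×1.095×1.075 = 4.120 m³/s
Panel 3-4: Δb = 5.7 m, d̄ = (1.41+0.00)/2 = 0.705, v̄ = (1.31+0.00)/2 = 0.655 → q = 5.7×0.705×0.655 = 2.632 m³/s
Q = Σ q = 7.178 m³/s

7.18 m³/s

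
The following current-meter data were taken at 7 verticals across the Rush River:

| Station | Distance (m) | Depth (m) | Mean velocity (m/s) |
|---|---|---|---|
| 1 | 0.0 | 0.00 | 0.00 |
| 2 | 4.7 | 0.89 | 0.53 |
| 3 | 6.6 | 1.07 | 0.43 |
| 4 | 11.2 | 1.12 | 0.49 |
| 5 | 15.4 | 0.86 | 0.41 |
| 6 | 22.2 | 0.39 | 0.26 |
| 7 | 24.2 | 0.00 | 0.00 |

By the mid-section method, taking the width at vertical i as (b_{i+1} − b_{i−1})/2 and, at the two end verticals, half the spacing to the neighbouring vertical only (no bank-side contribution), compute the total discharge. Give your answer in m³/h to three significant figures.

w_2 = (6.6 − 0.0)/2 = 3.3 m; q_2 = 0.53 × 0.89 × 3.3 = 1.557 m³/s
w_3 = (11.2 − 4.7)/2 = 3.25 m; q_3 = 0.43 × 1.07 × 3.25 = 1.495 m³/s
w_4 = (15.4 − 6.6)/2 = 4.4 m; q_4 = 0.49 × 1.12 × 4.4 = 2.415 m³/s
w_5 = (22.2 − 11.2)/2 = 5.5 m; q_5 = 0.41 × 0.86 × 5.5 = 1.939 m³/s
w_6 = (24.2 − 15.4)/2 = 4.4 m; q_6 = 0.26 × 0.39 × 4.4 = 0.4462 m³/s
Stations 1, 7 contribute zero (depth or velocity is 0).
Q = Σ qᵢ = 7.852 m³/s
= 7.852 × 3600 = 28270 m³/h

28300 m³/h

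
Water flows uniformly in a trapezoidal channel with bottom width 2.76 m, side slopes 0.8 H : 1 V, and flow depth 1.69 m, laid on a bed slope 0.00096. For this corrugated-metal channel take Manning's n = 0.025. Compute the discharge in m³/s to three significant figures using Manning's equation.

8.50 m³/s

A = (b + z·y)·y = (2.76 + 0.8×1.69)×1.69 = 6.949 m²
P = b + 2y√(1+z²) = 2.76 + 2×1.69×√(1+0.8²) = 7.089 m
R = A/P = 6.949/7.089 = 0.9804 m
Q = (1/n)·A·R^(2/3)·S^(1/2) = (1/0.025) × 6.949 × 0.9804^(2/3) × 0.00096^(1/2) = 8.499 m³/s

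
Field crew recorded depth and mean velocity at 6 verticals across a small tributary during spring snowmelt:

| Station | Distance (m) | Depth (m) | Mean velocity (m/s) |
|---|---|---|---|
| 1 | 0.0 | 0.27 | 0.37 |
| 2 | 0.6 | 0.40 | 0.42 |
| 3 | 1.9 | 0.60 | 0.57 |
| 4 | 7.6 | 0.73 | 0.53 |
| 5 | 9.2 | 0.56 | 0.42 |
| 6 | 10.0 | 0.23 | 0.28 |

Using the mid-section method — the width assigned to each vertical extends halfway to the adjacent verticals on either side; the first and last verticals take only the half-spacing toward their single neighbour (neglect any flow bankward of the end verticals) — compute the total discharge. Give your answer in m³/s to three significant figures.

w_1 = (0.6 − 0.0)/2 = 0.3 m; q_1 = 0.37 × 0.27 × 0.3 = 0.02997 m³/s
w_2 = (1.9 − 0.0)/2 = 0.95 m; q_2 = 0.42 × 0.40 × 0.95 = 0.1596 m³/s
w_3 = (7.6 − 0.6)/2 = 3.5 m; q_3 = 0.57 × 0.60 × 3.5 = 1.197 m³/s
w_4 = (9.2 − 1.9)/2 = 3.65 m; q_4 = 0.53 × 0.73 × 3.65 = 1.412 m³/s
w_5 = (10.0 − 7.6)/2 = 1.2 m; q_5 = 0.42 × 0.56 × 1.2 = 0.2822 m³/s
w_6 = (10.0 − 9.2)/2 = 0.4 m; q_6 = 0.28 × 0.23 × 0.4 = 0.02576 m³/s
Q = Σ qᵢ = 3.107 m³/s

3.11 m³/s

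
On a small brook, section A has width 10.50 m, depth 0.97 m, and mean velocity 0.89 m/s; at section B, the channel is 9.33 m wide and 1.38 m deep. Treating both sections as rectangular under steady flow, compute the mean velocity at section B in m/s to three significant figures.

Q = A₁V₁ = (10.50×0.97) × 0.89 = 9.065 m³/s
A₂ = 9.33 × 1.38 = 12.88 m²
V₂ = Q/A₂ = 9.065/12.88 = 0.7040 m/s

0.704 m/s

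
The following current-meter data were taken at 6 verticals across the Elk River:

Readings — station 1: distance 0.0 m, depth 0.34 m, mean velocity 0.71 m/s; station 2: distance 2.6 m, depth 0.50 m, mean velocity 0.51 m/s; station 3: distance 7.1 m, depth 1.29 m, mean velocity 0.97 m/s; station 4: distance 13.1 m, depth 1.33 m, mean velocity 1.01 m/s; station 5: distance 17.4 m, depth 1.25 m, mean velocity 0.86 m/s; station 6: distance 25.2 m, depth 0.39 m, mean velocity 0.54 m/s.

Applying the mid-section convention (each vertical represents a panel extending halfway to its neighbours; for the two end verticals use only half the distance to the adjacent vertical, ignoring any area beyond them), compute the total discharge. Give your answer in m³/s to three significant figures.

22.0 m³/s

w_1 = (2.6 − 0.0)/2 = 1.3 m; q_1 = 0.71 × 0.34 × 1.3 = 0.3138 m³/s
w_2 = (7.1 − 0.0)/2 = 3.55 m; q_2 = 0.51 × 0.50 × 3.55 = 0.9053 m³/s
w_3 = (13.1 − 2.6)/2 = 5.25 m; q_3 = 0.97 × 1.29 × 5.25 = 6.569 m³/s
w_4 = (17.4 − 7.1)/2 = 5.15 m; q_4 = 1.01 × 1.33 × 5.15 = 6.918 m³/s
w_5 = (25.2 − 13.1)/2 = 6.05 m; q_5 = 0.86 × 1.25 × 6.05 = 6.504 m³/s
w_6 = (25.2 − 17.4)/2 = 3.9 m; q_6 = 0.54 × 0.39 × 3.9 = 0.8213 m³/s
Q = Σ qᵢ = 22.03 m³/s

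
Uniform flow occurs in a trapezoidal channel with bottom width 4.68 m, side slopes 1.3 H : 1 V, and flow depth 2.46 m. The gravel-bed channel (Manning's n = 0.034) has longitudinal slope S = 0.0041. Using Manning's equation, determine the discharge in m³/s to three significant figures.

A = (b + z·y)·y = (4.68 + 1.3×2.46)×2.46 = 19.38 m²
P = b + 2y√(1+z²) = 4.68 + 2×2.46×√(1+1.3²) = 12.75 m
R = A/P = 19.38/12.75 = 1.520 m
Q = (1/n)·A·R^(2/3)·S^(1/2) = (1/0.034) × 19.38 × 1.520^(2/3) × 0.0041^(1/2) = 48.25 m³/s

48.3 m³/s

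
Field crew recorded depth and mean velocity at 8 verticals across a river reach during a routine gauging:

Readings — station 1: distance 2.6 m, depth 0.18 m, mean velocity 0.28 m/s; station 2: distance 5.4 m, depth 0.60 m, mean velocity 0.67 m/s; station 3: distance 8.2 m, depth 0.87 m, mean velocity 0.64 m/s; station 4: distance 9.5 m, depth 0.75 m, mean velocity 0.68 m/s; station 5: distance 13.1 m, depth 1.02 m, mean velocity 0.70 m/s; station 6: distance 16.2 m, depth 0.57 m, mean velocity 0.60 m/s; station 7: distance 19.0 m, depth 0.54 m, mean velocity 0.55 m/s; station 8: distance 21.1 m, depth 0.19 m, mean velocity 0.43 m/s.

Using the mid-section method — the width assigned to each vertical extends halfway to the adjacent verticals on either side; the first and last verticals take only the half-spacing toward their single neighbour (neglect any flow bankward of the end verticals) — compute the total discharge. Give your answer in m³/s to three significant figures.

w_1 = (5.4 − 2.6)/2 = 1.4 m; q_1 = 0.28 × 0.18 × 1.4 = 0.07056 m³/s
w_2 = (8.2 − 2.6)/2 = 2.8 m; q_2 = 0.67 × 0.60 × 2.8 = 1.126 m³/s
w_3 = (9.5 − 5.4)/2 = 2.05 m; q_3 = 0.64 × 0.87 × 2.05 = 1.141 m³/s
w_4 = (13.1 − 8.2)/2 = 2.45 m; q_4 = 0.68 × 0.75 × 2.45 = 1.250 m³/s
w_5 = (16.2 − 9.5)/2 = 3.35 m; q_5 = 0.70 × 1.02 × 3.35 = 2.392 m³/s
w_6 = (19.0 − 13.1)/2 = 2.95 m; q_6 = 0.60 × 0.57 × 2.95 = 1.009 m³/s
w_7 = (21.1 − 16.2)/2 = 2.45 m; q_7 = 0.55 × 0.54 × 2.45 = 0.7277 m³/s
w_8 = (21.1 − 19.0)/2 = 1.05 m; q_8 = 0.43 × 0.19 × 1.05 = 0.08579 m³/s
Q = Σ qᵢ = 7.801 m³/s

7.80 m³/s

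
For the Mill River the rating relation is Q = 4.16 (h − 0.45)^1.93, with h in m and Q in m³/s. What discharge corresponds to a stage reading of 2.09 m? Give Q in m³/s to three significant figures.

10.8 m³/s

Q = 4.16 × (2.09 − 0.45)^1.93 = 4.16 × 1.64^1.93 = 10.81 m³/s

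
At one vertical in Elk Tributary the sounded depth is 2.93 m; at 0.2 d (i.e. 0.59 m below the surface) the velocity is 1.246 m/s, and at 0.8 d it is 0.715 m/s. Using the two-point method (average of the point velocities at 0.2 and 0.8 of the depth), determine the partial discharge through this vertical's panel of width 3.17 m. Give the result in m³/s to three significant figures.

9.11 m³/s

v̄ = (1.246 + 0.715) / 2 = 0.9805 m/s
q = v̄ × d × w = 0.9805 × 2.93 × 3.17 = 9.107 m³/s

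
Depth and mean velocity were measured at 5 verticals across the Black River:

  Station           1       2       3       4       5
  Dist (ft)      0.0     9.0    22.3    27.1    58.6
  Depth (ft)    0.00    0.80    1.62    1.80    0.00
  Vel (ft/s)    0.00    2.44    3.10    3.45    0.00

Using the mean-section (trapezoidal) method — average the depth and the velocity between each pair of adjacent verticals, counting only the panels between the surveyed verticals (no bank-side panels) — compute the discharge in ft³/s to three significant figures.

Panel 1-2: Δb = 9 ft, d̄ = (0.00+0.80)/2 = 0.4, v̄ = (0.00+2.44)/2 = 1.22 → q = 9×0.4×1.22 = 4.392 ft³/s
Panel 2-3: Δb = 13.3 ft, d̄ = (0.80+1.62)/2 = 1.21, v̄ = (2.44+3.10)/2 = 2.77 → q = 13.3×1.21×2.77 = 44.58 ft³/s
Panel 3-4: Δb = 4.8 ft, d̄ = (1.62+1.80)/2 = 1.71, v̄ = (3.10+3.45)/2 = 3.275 → q = 4.8×1.71×3.275 = 26.88 ft³/s
Panel 4-5: Δb = 31.5 ft, d̄ = (1.80+0.00)/2 = 0.9, v̄ = (3.45+0.00)/2 = 1.725 → q = 31.5×0.9×1.725 = 48.90 ft³/s
Q = Σ q = 124.8 ft³/s

125 ft³/s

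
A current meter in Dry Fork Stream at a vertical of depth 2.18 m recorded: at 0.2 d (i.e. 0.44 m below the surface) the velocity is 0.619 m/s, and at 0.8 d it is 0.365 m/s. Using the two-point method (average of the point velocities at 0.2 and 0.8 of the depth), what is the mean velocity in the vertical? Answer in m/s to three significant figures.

0.492 m/s

v̄ = (0.619 + 0.365) / 2 = 0.4920 m/s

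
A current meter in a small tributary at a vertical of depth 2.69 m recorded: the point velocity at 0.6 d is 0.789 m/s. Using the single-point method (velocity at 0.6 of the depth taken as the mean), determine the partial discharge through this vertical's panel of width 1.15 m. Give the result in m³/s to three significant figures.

2.44 m³/s

v̄ = v₀.₆ = 0.789 m/s
q = v̄ × d × w = 0.7890 × 2.69 × 1.15 = 2.441 m³/s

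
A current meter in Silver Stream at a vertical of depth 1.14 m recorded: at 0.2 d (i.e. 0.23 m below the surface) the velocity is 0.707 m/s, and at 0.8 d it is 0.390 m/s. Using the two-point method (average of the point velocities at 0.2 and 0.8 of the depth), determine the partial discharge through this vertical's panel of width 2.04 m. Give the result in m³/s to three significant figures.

1.28 m³/s

v̄ = (0.707 + 0.390) / 2 = 0.5485 m/s
q = v̄ × d × w = 0.5485 × 1.14 × 2.04 = 1.276 m³/s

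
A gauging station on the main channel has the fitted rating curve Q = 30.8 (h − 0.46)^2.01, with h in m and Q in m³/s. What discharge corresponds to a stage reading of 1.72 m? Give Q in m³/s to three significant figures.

Q = 30.8 × (1.72 − 0.46)^2.01 = 30.8 × 1.26^2.01 = 49.01 m³/s

49.0 m³/s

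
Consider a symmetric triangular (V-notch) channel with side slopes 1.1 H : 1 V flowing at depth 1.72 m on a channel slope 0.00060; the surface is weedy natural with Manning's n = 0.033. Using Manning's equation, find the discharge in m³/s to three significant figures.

A = z·y² = 1.1×1.72² = 3.254 m²
P = 2y√(1+z²) = 2×1.72×√(1+1.1²) = 5.114 m
R = A/P = 3.254/5.114 = 0.6363 m
Q = (1/n)·A·R^(2/3)·S^(1/2) = (1/0.033) × 3.254 × 0.6363^(2/3) × 0.00060^(1/2) = 1.787 m³/s

1.79 m³/s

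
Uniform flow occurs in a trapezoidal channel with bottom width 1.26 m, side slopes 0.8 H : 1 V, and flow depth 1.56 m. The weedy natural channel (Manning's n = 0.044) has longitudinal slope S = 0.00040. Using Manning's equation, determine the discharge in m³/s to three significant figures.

A = (b + z·y)·y = (1.26 + 0.8×1.56)×1.56 = 3.912 m²
P = b + 2y√(1+z²) = 1.26 + 2×1.56×√(1+0.8²) = 5.256 m
R = A/P = 3.912/5.256 = 0.7444 m
Q = (1/n)·A·R^(2/3)·S^(1/2) = (1/0.044) × 3.912 × 0.7444^(2/3) × 0.00040^(1/2) = 1.461 m³/s

1.46 m³/s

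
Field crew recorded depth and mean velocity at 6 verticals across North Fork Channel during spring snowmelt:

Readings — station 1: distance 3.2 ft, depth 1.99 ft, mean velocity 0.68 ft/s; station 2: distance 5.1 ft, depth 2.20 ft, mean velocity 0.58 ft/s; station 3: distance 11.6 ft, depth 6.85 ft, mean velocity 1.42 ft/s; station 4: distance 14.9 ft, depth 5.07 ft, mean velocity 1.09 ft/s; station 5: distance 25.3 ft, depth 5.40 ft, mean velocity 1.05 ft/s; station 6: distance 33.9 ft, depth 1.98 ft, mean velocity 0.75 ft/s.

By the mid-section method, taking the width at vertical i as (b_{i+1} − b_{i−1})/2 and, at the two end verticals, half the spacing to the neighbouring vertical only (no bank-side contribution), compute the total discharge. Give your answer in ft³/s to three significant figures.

w_1 = (5.1 − 3.2)/2 = 0.95 ft; q_1 = 0.68 × 1.99 × 0.95 = 1.286 ft³/s
w_2 = (11.6 − 3.2)/2 = 4.2 ft; q_2 = 0.58 × 2.20 × 4.2 = 5.359 ft³/s
w_3 = (14.9 − 5.1)/2 = 4.9 ft; q_3 = 1.42 × 6.85 × 4.9 = 47.66 ft³/s
w_4 = (25.3 − 11.6)/2 = 6.85 ft; q_4 = 1.09 × 5.07 × 6.85 = 37.86 ft³/s
w_5 = (33.9 − 14.9)/2 = 9.5 ft; q_5 = 1.05 × 5.40 × 9.5 = 53.87 ft³/s
w_6 = (33.9 − 25.3)/2 = 4.3 ft; q_6 = 0.75 × 1.98 × 4.3 = 6.386 ft³/s
Q = Σ qᵢ = 152.4 ft³/s

152 ft³/s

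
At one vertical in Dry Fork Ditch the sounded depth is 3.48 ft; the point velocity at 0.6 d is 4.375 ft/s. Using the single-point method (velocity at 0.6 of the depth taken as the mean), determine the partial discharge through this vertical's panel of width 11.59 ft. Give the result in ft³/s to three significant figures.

v̄ = v₀.₆ = 4.375 ft/s
q = v̄ × d × w = 4.375 × 3.48 × 11.59 = 176.5 ft³/s

176 ft³/s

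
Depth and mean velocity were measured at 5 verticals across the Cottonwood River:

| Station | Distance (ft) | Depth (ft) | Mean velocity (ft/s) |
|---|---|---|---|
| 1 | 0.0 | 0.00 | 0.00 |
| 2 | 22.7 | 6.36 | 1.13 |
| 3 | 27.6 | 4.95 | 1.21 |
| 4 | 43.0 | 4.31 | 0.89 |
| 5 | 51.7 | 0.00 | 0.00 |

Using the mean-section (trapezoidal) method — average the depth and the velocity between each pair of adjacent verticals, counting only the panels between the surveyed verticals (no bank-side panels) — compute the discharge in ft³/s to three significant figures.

156 ft³/s

Panel 1-2: Δb = 22.7 ft, d̄ = (0.00+6.36)/2 = 3.18, v̄ = (0.00+1.13)/2 = 0.565 → q = 22.7×3.18×0.565 = 40.79 ft³/s
Panel 2-3: Δb = 4.9 ft, d̄ = (6.36+4.95)/2 = 5.655, v̄ = (1.13+1.21)/2 = 1.17 → q = 4.9×5.655×1.17 = 32.42 ft³/s
Panel 3-4: Δb = 15.4 ft, d̄ = (4.95+4.31)/2 = 4.63, v̄ = (1.21+0.89)/2 = 1.05 → q = 15.4×4.63×1.05 = 74.87 ft³/s
Panel 4-5: Δb = 8.7 ft, d̄ = (4.31+0.00)/2 = 2.155, v̄ = (0.89+0.00)/2 = 0.445 → q = 8.7×2.155×0.445 = 8.343 ft³/s
Q = Σ q = 156.4 ft³/s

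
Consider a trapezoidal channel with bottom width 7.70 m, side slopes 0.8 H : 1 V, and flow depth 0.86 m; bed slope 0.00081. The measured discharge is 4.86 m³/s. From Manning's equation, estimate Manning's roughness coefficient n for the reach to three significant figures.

0.0342

A = (b + z·y)·y = (7.70 + 0.8×0.86)×0.86 = 7.214 m²
P = b + 2y√(1+z²) = 7.70 + 2×0.86×√(1+0.8²) = 9.903 m
R = A/P = 7.214/9.903 = 0.7285 m
n = (1/Q)·A·R^(2/3)·S^(1/2) = (1/4.86) × 7.214 × 0.8096 × 0.02846 = 0.03420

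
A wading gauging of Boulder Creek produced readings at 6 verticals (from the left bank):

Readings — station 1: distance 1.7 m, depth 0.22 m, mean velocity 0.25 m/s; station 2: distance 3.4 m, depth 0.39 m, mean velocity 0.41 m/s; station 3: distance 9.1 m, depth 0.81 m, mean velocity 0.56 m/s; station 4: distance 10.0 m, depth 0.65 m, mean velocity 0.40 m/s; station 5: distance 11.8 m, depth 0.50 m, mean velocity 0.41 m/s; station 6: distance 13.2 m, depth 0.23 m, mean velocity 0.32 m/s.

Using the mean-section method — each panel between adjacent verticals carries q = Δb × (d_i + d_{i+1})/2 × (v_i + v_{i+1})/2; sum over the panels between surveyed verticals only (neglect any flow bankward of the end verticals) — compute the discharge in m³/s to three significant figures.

2.75 m³/s

Panel 1-2: Δb = 1.7 m, d̄ = (0.22+0.39)/2 = 0.305, v̄ = (0.25+0.41)/2 = 0.33 → q = 1.7×0.305×0.33 = 0.1711 m³/s
Panel 2-3: Δb = 5.7 m, d̄ = (0.39+0.81)/2 = 0.6, v̄ = (0.41+0.56)/2 = 0.485 → q = 5.7×0.6×0.485 = 1.659 m³/s
Panel 3-4: Δb = 0.9 m, d̄ = (0.81+0.65)/2 = 0.73, v̄ = (0.56+0.40)/2 = 0.48 → q = 0.9×0.73×0.48 = 0.3154 m³/s
Panel 4-5: Δb = 1.8 m, d̄ = (0.65+0.50)/2 = 0.575, v̄ = (0.40+0.41)/2 = 0.405 → q = 1.8×0.575×0.405 = 0.4192 m³/s
Panel 5-6: Δb = 1.4 m, d̄ = (0.50+0.23)/2 = 0.365, v̄ = (0.41+0.32)/2 = 0.365 → q = 1.4×0.365×0.365 = 0.1865 m³/s
Q = Σ q = 2.751 m³/s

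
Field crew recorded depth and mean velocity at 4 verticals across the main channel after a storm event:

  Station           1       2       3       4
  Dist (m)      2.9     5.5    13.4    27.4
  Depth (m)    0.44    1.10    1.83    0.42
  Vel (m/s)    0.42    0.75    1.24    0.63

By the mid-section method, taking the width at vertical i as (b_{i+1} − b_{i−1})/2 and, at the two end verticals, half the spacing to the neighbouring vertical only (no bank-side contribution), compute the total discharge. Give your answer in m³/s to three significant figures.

w_1 = (5.5 − 2.9)/2 = 1.3 m; q_1 = 0.42 × 0.44 × 1.3 = 0.2402 m³/s
w_2 = (13.4 − 2.9)/2 = 5.25 m; q_2 = 0.75 × 1.10 × 5.25 = 4.331 m³/s
w_3 = (27.4 − 5.5)/2 = 10.95 m; q_3 = 1.24 × 1.83 × 10.95 = 24.85 m³/s
w_4 = (27.4 − 13.4)/2 = 7 m; q_4 = 0.63 × 0.42 × 7 = 1.852 m³/s
Q = Σ qᵢ = 31.27 m³/s

31.3 m³/s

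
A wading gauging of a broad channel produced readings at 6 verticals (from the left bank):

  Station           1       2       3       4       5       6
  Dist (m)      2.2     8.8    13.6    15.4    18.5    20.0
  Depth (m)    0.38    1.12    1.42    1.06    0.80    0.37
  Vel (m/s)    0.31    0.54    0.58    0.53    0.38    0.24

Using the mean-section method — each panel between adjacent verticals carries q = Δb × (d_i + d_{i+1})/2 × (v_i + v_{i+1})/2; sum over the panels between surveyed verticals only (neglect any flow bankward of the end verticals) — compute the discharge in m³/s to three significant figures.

Panel 1-2: Δb = 6.6 m, d̄ = (0.38+1.12)/2 = 0.75, v̄ = (0.31+0.54)/2 = 0.425 → q = 6.6×0.75×0.425 = 2.104 m³/s
Panel 2-3: Δb = 4.8 m, d̄ = (1.12+1.42)/2 = 1.27, v̄ = (0.54+0.58)/2 = 0.56 → q = 4.8×1.27×0.56 = 3.414 m³/s
Panel 3-4: Δb = 1.8 m, d̄ = (1.42+1.06)/2 = 1.24, v̄ = (0.58+0.53)/2 = 0.555 → q = 1.8×1.24×0.555 = 1.239 m³/s
Panel 4-5: Δb = 3.1 m, d̄ = (1.06+0.80)/2 = 0.93, v̄ = (0.53+0.38)/2 = 0.455 → q = 3.1×0.93×0.455 = 1.312 m³/s
Panel 5-6: Δb = 1.5 m, d̄ = (0.80+0.37)/2 = 0.585, v̄ = (0.38+0.24)/2 = 0.31 → q = 1.5×0.585×0.31 = 0.2720 m³/s
Q = Σ q = 8.340 m³/s

8.34 m³/s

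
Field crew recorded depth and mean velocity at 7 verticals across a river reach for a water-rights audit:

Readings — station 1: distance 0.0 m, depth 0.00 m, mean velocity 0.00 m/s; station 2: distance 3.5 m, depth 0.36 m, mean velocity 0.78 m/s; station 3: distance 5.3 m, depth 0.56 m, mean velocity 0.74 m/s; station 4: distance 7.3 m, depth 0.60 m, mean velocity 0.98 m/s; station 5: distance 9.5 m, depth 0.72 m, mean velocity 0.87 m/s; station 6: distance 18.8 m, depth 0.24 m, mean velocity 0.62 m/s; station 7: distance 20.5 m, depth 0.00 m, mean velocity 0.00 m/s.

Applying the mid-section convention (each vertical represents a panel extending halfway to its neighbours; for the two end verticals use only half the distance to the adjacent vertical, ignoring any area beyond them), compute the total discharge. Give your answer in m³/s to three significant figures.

7.19 m³/s

w_2 = (5.3 − 0.0)/2 = 2.65 m; q_2 = 0.78 × 0.36 × 2.65 = 0.7441 m³/s
w_3 = (7.3 − 3.5)/2 = 1.9 m; q_3 = 0.74 × 0.56 × 1.9 = 0.7874 m³/s
w_4 = (9.5 − 5.3)/2 = 2.1 m; q_4 = 0.98 × 0.60 × 2.1 = 1.235 m³/s
w_5 = (18.8 − 7.3)/2 = 5.75 m; q_5 = 0.87 × 0.72 × 5.75 = 3.602 m³/s
w_6 = (20.5 − 9.5)/2 = 5.5 m; q_6 = 0.62 × 0.24 × 5.5 = 0.8184 m³/s
Stations 1, 7 contribute zero (depth or velocity is 0).
Q = Σ qᵢ = 7.186 m³/s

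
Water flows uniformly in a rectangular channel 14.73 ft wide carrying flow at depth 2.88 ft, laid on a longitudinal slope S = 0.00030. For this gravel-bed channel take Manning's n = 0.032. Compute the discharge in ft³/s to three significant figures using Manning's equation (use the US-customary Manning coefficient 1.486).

A = b·y = 14.73 × 2.88 = 42.42 ft²
P = b + 2y = 14.73 + 2×2.88 = 20.49 ft
R = A/P = 42.42/20.49 = 2.070 ft
Q = (1.486/n)·A·R^(2/3)·S^(1/2) = (1.486/0.032) × 42.42 × 2.070^(2/3) × 0.00030^(1/2) = 55.43 ft³/s

55.4 ft³/s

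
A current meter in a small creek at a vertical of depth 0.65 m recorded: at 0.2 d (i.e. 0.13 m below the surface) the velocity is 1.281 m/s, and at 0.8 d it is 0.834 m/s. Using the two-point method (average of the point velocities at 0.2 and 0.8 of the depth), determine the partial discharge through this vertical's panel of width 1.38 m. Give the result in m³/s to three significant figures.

v̄ = (1.281 + 0.834) / 2 = 1.058 m/s
q = v̄ × d × w = 1.058 × 0.65 × 1.38 = 0.9486 m³/s

0.949 m³/s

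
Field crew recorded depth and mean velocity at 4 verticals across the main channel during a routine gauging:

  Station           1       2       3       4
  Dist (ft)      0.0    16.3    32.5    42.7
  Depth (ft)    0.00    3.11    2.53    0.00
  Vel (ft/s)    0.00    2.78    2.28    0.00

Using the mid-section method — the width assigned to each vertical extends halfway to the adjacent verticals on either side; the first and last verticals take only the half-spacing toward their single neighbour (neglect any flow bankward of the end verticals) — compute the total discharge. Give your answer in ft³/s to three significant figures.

w_2 = (32.5 − 0.0)/2 = 16.25 ft; q_2 = 2.78 × 3.11 × 16.25 = 140.5 ft³/s
w_3 = (42.7 − 16.3)/2 = 13.2 ft; q_3 = 2.28 × 2.53 × 13.2 = 76.14 ft³/s
Stations 1, 4 contribute zero (depth or velocity is 0).
Q = Σ qᵢ = 216.6 ft³/s

217 ft³/s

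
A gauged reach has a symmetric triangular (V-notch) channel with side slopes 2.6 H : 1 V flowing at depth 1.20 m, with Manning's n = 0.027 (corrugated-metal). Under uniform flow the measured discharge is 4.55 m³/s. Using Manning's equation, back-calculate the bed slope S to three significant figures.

A = z·y² = 2.6×1.20² = 3.744 m²
P = 2y√(1+z²) = 2×1.20×√(1+2.6²) = 6.686 m
R = A/P = 3.744/6.686 = 0.5600 m
S = (Q·n / (1·A·R^(2/3)))² = (4.55×0.027 / (1×3.744×0.6794))² = 0.002332

0.00233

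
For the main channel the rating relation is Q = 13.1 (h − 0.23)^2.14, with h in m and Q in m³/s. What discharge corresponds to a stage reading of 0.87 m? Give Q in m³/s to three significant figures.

5.04 m³/s

Q = 13.1 × (0.87 − 0.23)^2.14 = 13.1 × 0.64^2.14 = 5.041 m³/s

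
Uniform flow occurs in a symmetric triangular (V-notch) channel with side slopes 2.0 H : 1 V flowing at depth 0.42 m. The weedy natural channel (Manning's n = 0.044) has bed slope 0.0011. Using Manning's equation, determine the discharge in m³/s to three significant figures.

0.0872 m³/s

A = z·y² = 2.0×0.42² = 0.3528 m²
P = 2y√(1+z²) = 2×0.42×√(1+2.0²) = 1.878 m
R = A/P = 0.3528/1.878 = 0.1878 m
Q = (1/n)·A·R^(2/3)·S^(1/2) = (1/0.044) × 0.3528 × 0.1878^(2/3) × 0.0011^(1/2) = 0.08722 m³/s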